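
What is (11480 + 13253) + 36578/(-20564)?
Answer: 254286417/10282 ≈ 24731.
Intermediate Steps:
(11480 + 13253) + 36578/(-20564) = 24733 + 36578*(-1/20564) = 24733 - 18289/10282 = 254286417/10282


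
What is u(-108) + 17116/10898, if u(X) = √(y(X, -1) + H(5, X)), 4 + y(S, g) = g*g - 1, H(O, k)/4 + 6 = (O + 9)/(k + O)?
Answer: 8558/5449 + 14*I*√1545/103 ≈ 1.5706 + 5.3426*I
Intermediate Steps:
H(O, k) = -24 + 4*(9 + O)/(O + k) (H(O, k) = -24 + 4*((O + 9)/(k + O)) = -24 + 4*((9 + O)/(O + k)) = -24 + 4*(9 + O)/(O + k))
y(S, g) = -5 + g² (y(S, g) = -4 + (g*g - 1) = -4 + (g² - 1) = -4 + (-1 + g²) = -5 + g²)
u(X) = √(-4 + 4*(-16 - 6*X)/(5 + X)) (u(X) = √((-5 + (-1)²) + 4*(9 - 6*X - 5*5)/(5 + X)) = √((-5 + 1) + 4*(9 - 6*X - 25)/(5 + X)) = √(-4 + 4*(-16 - 6*X)/(5 + X)))
u(-108) + 17116/10898 = 2*√7*√((-3 - 1*(-108))/(5 - 108)) + 17116/10898 = 2*√7*√((-3 + 108)/(-103)) + 17116*(1/10898) = 2*√7*√(-1/103*105) + 8558/5449 = 2*√7*√(-105/103) + 8558/5449 = 2*√7*(I*√10815/103) + 8558/5449 = 14*I*√1545/103 + 8558/5449 = 8558/5449 + 14*I*√1545/103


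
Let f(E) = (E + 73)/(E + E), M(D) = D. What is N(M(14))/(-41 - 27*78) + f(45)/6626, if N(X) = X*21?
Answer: -87535307/640170990 ≈ -0.13674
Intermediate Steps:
N(X) = 21*X
f(E) = (73 + E)/(2*E) (f(E) = (73 + E)/((2*E)) = (73 + E)*(1/(2*E)) = (73 + E)/(2*E))
N(M(14))/(-41 - 27*78) + f(45)/6626 = (21*14)/(-41 - 27*78) + ((½)*(73 + 45)/45)/6626 = 294/(-41 - 2106) + ((½)*(1/45)*118)*(1/6626) = 294/(-2147) + (59/45)*(1/6626) = 294*(-1/2147) + 59/298170 = -294/2147 + 59/298170 = -87535307/640170990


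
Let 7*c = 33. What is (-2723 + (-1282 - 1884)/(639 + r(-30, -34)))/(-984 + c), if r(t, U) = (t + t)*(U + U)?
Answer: 89971021/32348745 ≈ 2.7813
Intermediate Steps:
c = 33/7 (c = (⅐)*33 = 33/7 ≈ 4.7143)
r(t, U) = 4*U*t (r(t, U) = (2*t)*(2*U) = 4*U*t)
(-2723 + (-1282 - 1884)/(639 + r(-30, -34)))/(-984 + c) = (-2723 + (-1282 - 1884)/(639 + 4*(-34)*(-30)))/(-984 + 33/7) = (-2723 - 3166/(639 + 4080))/(-6855/7) = (-2723 - 3166/4719)*(-7/6855) = -12853003/4719*(-7/6855) = 89971021/32348745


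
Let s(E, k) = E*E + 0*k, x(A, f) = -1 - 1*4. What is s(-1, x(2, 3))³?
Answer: 1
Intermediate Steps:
x(A, f) = -5 (x(A, f) = -1 - 4 = -5)
s(E, k) = E² (s(E, k) = E² + 0 = E²)
s(-1, x(2, 3))³ = ((-1)²)³ = 1³ = 1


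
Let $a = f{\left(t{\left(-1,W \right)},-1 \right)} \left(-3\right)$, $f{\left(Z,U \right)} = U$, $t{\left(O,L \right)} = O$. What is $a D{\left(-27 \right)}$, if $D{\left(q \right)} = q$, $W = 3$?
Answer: $-81$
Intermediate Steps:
$a = 3$ ($a = \left(-1\right) \left(-3\right) = 3$)
$a D{\left(-27 \right)} = 3 \left(-27\right) = -81$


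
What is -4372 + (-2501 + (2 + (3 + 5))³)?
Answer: -5873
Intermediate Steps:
-4372 + (-2501 + (2 + (3 + 5))³) = -4372 + (-2501 + (2 + 8)³) = -4372 + (-2501 + 10³) = -4372 + (-2501 + 1000) = -4372 - 1501 = -5873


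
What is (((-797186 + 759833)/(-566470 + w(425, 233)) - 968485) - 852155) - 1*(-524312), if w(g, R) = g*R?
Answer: -201987334869/155815 ≈ -1.2963e+6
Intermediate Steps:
w(g, R) = R*g
(((-797186 + 759833)/(-566470 + w(425, 233)) - 968485) - 852155) - 1*(-524312) = (((-797186 + 759833)/(-566470 + 233*425) - 968485) - 852155) - 1*(-524312) = ((-37353/(-566470 + 99025) - 968485) - 852155) + 524312 = ((-37353/(-467445) - 968485) - 852155) + 524312 = ((-37353*(-1/467445) - 968485) - 852155) + 524312 = ((12451/155815 - 968485) - 852155) + 524312 = (-150904477824/155815 - 852155) + 524312 = -283683009149/155815 + 524312 = -201987334869/155815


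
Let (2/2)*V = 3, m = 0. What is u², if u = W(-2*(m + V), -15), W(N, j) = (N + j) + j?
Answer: 1296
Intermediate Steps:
V = 3
W(N, j) = N + 2*j
u = -36 (u = -2*(0 + 3) + 2*(-15) = -2*3 - 30 = -6 - 30 = -36)
u² = (-36)² = 1296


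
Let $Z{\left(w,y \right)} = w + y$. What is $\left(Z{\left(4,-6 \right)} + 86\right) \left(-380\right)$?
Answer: $-31920$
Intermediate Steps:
$\left(Z{\left(4,-6 \right)} + 86\right) \left(-380\right) = \left(\left(4 - 6\right) + 86\right) \left(-380\right) = \left(-2 + 86\right) \left(-380\right) = 84 \left(-380\right) = -31920$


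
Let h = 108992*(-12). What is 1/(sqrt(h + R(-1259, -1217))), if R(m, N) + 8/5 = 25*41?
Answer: -I*sqrt(32672015)/6534403 ≈ -0.00087475*I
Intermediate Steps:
R(m, N) = 5117/5 (R(m, N) = -8/5 + 25*41 = -8/5 + 1025 = 5117/5)
h = -1307904
1/(sqrt(h + R(-1259, -1217))) = 1/(sqrt(-1307904 + 5117/5)) = 1/(sqrt(-6534403/5)) = 1/(I*sqrt(32672015)/5) = -I*sqrt(32672015)/6534403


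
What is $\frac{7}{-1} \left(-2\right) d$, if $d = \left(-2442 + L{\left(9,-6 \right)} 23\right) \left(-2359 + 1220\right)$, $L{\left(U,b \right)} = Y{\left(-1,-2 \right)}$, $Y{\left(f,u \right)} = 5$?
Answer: $37106342$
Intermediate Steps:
$L{\left(U,b \right)} = 5$
$d = 2650453$ ($d = \left(-2442 + 5 \cdot 23\right) \left(-2359 + 1220\right) = \left(-2442 + 115\right) \left(-1139\right) = \left(-2327\right) \left(-1139\right) = 2650453$)
$\frac{7}{-1} \left(-2\right) d = \frac{7}{-1} \left(-2\right) 2650453 = 7 \left(-1\right) \left(-2\right) 2650453 = \left(-7\right) \left(-2\right) 2650453 = 14 \cdot 2650453 = 37106342$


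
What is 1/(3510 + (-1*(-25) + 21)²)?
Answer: 1/5626 ≈ 0.00017775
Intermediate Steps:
1/(3510 + (-1*(-25) + 21)²) = 1/(3510 + (25 + 21)²) = 1/(3510 + 46²) = 1/(3510 + 2116) = 1/5626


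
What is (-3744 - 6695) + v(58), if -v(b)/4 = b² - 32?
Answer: -23767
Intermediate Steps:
v(b) = 128 - 4*b² (v(b) = -4*(b² - 32) = -4*(-32 + b²) = 128 - 4*b²)
(-3744 - 6695) + v(58) = (-3744 - 6695) + (128 - 4*58²) = -10439 + (128 - 4*3364) = -10439 + (128 - 13456) = -10439 - 13328 = -23767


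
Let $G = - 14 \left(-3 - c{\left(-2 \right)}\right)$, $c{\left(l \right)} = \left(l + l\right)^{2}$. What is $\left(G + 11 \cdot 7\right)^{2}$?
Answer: $117649$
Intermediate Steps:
$c{\left(l \right)} = 4 l^{2}$ ($c{\left(l \right)} = \left(2 l\right)^{2} = 4 l^{2}$)
$G = 266$ ($G = - 14 \left(-3 - 4 \left(-2\right)^{2}\right) = - 14 \left(-3 - 4 \cdot 4\right) = - 14 \left(-3 - 16\right) = \left(-14\right) \left(-19\right) = 266$)
$\left(G + 11 \cdot 7\right)^{2} = \left(266 + 11 \cdot 7\right)^{2} = \left(266 + 77\right)^{2} = 343^{2} = 117649$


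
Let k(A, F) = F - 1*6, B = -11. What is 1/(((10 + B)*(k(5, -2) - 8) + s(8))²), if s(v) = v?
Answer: 1/576 ≈ 0.0017361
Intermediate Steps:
k(A, F) = -6 + F (k(A, F) = F - 6 = -6 + F)
1/(((10 + B)*(k(5, -2) - 8) + s(8))²) = 1/(((10 - 11)*((-6 - 2) - 8) + 8)²) = 1/((-(-8 - 8) + 8)²) = 1/((-1*(-16) + 8)²) = 1/((16 + 8)²) = 1/(24²) = 1/576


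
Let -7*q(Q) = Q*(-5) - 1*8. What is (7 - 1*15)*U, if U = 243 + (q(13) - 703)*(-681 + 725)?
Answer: 1692888/7 ≈ 2.4184e+5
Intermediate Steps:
q(Q) = 8/7 + 5*Q/7 (q(Q) = -(Q*(-5) - 1*8)/7 = -(-5*Q - 8)/7 = -(-8 - 5*Q)/7 = 8/7 + 5*Q/7)
U = -211611/7 (U = 243 + ((8/7 + (5/7)*13) - 703)*(-681 + 725) = 243 + ((8/7 + 65/7) - 703)*44 = 243 + (73/7 - 703)*44 = 243 - 4848/7*44 = 243 - 213312/7 = -211611/7 ≈ -30230.)
(7 - 1*15)*U = (7 - 1*15)*(-211611/7) = (7 - 15)*(-211611/7) = -8*(-211611/7) = 1692888/7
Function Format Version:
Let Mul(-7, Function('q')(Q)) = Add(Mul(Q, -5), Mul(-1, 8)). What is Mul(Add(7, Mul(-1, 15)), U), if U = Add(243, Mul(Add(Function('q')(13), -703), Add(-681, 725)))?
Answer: Rational(1692888, 7) ≈ 2.4184e+5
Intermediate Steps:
Function('q')(Q) = Add(Rational(8, 7), Mul(Rational(5, 7), Q)) (Function('q')(Q) = Mul(Rational(-1, 7), Add(Mul(Q, -5), Mul(-1, 8))) = Mul(Rational(-1, 7), Add(Mul(-5, Q), -8)) = Mul(Rational(-1, 7), Add(-8, Mul(-5, Q))) = Add(Rational(8, 7), Mul(Rational(5, 7), Q)))
U = Rational(-211611, 7) (U = Add(243, Mul(Add(Add(Rational(8, 7), Mul(Rational(5, 7), 13)), -703), Add(-681, 725))) = Add(243, Mul(Add(Add(Rational(8, 7), Rational(65, 7)), -703), 44)) = Add(243, Mul(Add(Rational(73, 7), -703), 44)) = Add(243, Mul(Rational(-4848, 7), 44)) = Add(243, Rational(-213312, 7)) = Rational(-211611, 7) ≈ -30230.)
Mul(Add(7, Mul(-1, 15)), U) = Mul(Add(7, Mul(-1, 15)), Rational(-211611, 7)) = Mul(Add(7, -15), Rational(-211611, 7)) = Mul(-8, Rational(-211611, 7)) = Rational(1692888, 7)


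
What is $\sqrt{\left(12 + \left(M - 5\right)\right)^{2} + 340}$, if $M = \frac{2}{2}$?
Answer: $2 \sqrt{101} \approx 20.1$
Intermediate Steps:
$M = 1$ ($M = 2 \cdot \frac{1}{2} = 1$)
$\sqrt{\left(12 + \left(M - 5\right)\right)^{2} + 340} = \sqrt{\left(12 + \left(1 - 5\right)\right)^{2} + 340} = \sqrt{\left(12 - 4\right)^{2} + 340} = \sqrt{8^{2} + 340} = \sqrt{64 + 340} = \sqrt{404} = 2 \sqrt{101}$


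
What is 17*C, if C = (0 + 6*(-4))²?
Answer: 9792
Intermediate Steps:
C = 576 (C = (0 - 24)² = (-24)² = 576)
17*C = 17*576 = 9792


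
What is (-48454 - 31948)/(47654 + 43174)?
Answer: -40201/45414 ≈ -0.88521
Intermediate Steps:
(-48454 - 31948)/(47654 + 43174) = -80402/90828 = -80402*1/90828 = -40201/45414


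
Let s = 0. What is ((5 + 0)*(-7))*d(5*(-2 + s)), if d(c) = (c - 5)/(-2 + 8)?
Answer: 175/2 ≈ 87.500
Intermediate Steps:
d(c) = -5/6 + c/6 (d(c) = (-5 + c)/6 = (-5 + c)*(1/6) = -5/6 + c/6)
((5 + 0)*(-7))*d(5*(-2 + s)) = ((5 + 0)*(-7))*(-5/6 + (5*(-2 + 0))/6) = (5*(-7))*(-5/6 + (5*(-2))/6) = -35*(-5/6 + (1/6)*(-10)) = -35*(-5/6 - 5/3) = -35*(-5/2) = 175/2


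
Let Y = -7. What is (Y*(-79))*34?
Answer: 18802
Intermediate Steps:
(Y*(-79))*34 = -7*(-79)*34 = 553*34 = 18802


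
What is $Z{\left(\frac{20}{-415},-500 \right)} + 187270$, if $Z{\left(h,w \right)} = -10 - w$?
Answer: $187760$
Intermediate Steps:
$Z{\left(\frac{20}{-415},-500 \right)} + 187270 = \left(-10 - -500\right) + 187270 = \left(-10 + 500\right) + 187270 = 490 + 187270 = 187760$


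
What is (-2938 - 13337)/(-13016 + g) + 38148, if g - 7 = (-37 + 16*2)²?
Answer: 165109969/4328 ≈ 38149.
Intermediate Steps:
g = 32 (g = 7 + (-37 + 16*2)² = 7 + (-37 + 32)² = 7 + (-5)² = 7 + 25 = 32)
(-2938 - 13337)/(-13016 + g) + 38148 = (-2938 - 13337)/(-13016 + 32) + 38148 = -16275/(-12984) + 38148 = -16275*(-1/12984) + 38148 = 5425/4328 + 38148 = 165109969/4328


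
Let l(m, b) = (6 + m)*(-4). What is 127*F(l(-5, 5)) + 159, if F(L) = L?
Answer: -349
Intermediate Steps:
l(m, b) = -24 - 4*m
127*F(l(-5, 5)) + 159 = 127*(-24 - 4*(-5)) + 159 = 127*(-24 + 20) + 159 = 127*(-4) + 159 = -508 + 159 = -349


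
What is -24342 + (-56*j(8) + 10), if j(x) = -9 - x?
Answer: -23380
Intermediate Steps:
-24342 + (-56*j(8) + 10) = -24342 + (-56*(-9 - 1*8) + 10) = -24342 + (-56*(-9 - 8) + 10) = -24342 + (-56*(-17) + 10) = -24342 + (952 + 10) = -24342 + 962 = -23380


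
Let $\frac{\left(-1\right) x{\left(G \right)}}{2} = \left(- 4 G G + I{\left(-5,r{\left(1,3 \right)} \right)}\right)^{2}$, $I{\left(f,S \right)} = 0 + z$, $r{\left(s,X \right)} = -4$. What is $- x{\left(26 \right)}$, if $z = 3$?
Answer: $14590802$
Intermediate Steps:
$I{\left(f,S \right)} = 3$ ($I{\left(f,S \right)} = 0 + 3 = 3$)
$x{\left(G \right)} = - 2 \left(3 - 4 G^{2}\right)^{2}$ ($x{\left(G \right)} = - 2 \left(- 4 G G + 3\right)^{2} = - 2 \left(- 4 G^{2} + 3\right)^{2} = - 2 \left(3 - 4 G^{2}\right)^{2}$)
$- x{\left(26 \right)} = - \left(-2\right) \left(-3 + 4 \cdot 26^{2}\right)^{2} = - \left(-2\right) \left(-3 + 4 \cdot 676\right)^{2} = - \left(-2\right) \left(-3 + 2704\right)^{2} = - \left(-2\right) 2701^{2} = - \left(-2\right) 7295401 = \left(-1\right) \left(-14590802\right) = 14590802$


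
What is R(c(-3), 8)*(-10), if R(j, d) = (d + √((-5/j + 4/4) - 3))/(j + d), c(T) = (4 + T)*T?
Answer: -16 - 2*I*√3/3 ≈ -16.0 - 1.1547*I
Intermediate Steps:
c(T) = T*(4 + T)
R(j, d) = (d + √(-2 - 5/j))/(d + j) (R(j, d) = (d + √((-5/j + 4*(¼)) - 3))/(d + j) = (d + √((-5/j + 1) - 3))/(d + j) = (d + √((1 - 5/j) - 3))/(d + j) = (d + √(-2 - 5/j))/(d + j))
R(c(-3), 8)*(-10) = ((8 + √(-2 - 5*(-1/(3*(4 - 3)))))/(8 - 3*(4 - 3)))*(-10) = ((8 + √(-2 - 5/((-3*1))))/(8 - 3*1))*(-10) = ((8 + √(-2 - 5/(-3)))/(8 - 3))*(-10) = ((8 + √(-2 - 5*(-⅓)))/5)*(-10) = ((8 + √(-2 + 5/3))/5)*(-10) = ((8 + √(-⅓))/5)*(-10) = ((8 + I*√3/3)/5)*(-10) = (8/5 + I*√3/15)*(-10) = -16 - 2*I*√3/3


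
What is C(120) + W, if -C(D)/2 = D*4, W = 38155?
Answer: 37195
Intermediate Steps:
C(D) = -8*D (C(D) = -2*D*4 = -8*D)
C(120) + W = -8*120 + 38155 = -960 + 38155 = 37195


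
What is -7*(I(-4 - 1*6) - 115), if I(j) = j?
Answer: 875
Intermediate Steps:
-7*(I(-4 - 1*6) - 115) = -7*((-4 - 1*6) - 115) = -7*((-4 - 6) - 115) = -7*(-10 - 115) = -7*(-125) = 875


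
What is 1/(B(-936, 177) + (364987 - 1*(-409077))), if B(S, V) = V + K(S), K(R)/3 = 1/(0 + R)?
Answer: 312/241563191 ≈ 1.2916e-6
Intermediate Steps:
K(R) = 3/R (K(R) = 3/(0 + R) = 3/R)
B(S, V) = V + 3/S
1/(B(-936, 177) + (364987 - 1*(-409077))) = 1/((177 + 3/(-936)) + (364987 - 1*(-409077))) = 1/((177 + 3*(-1/936)) + (364987 + 409077)) = 1/((177 - 1/312) + 774064) = 1/(55223/312 + 774064) = 1/(241563191/312) = 312/241563191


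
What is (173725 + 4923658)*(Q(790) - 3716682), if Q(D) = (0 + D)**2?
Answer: -15764074912906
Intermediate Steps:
Q(D) = D**2
(173725 + 4923658)*(Q(790) - 3716682) = (173725 + 4923658)*(790**2 - 3716682) = 5097383*(624100 - 3716682) = 5097383*(-3092582) = -15764074912906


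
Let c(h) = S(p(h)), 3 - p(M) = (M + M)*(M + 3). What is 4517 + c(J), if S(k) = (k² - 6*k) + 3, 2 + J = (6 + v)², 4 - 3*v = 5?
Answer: 26117014927/6561 ≈ 3.9806e+6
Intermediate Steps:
v = -⅓ (v = 4/3 - ⅓*5 = 4/3 - 5/3 = -⅓ ≈ -0.33333)
J = 271/9 (J = -2 + (6 - ⅓)² = -2 + (17/3)² = -2 + 289/9 = 271/9 ≈ 30.111)
p(M) = 3 - 2*M*(3 + M) (p(M) = 3 - (M + M)*(M + 3) = 3 - 2*M*(3 + M))
S(k) = 3 + k² - 6*k
c(h) = -15 + (3 - 6*h - 2*h²)² + 12*h² + 36*h (c(h) = 3 + (3 - 6*h - 2*h²)² - 6*(3 - 6*h - 2*h²) = 3 + (3 - 6*h - 2*h²)² + (-18 + 12*h² + 36*h) = -15 + (3 - 6*h - 2*h²)² + 12*h² + 36*h)
4517 + c(J) = 4517 + (-6 + 4*(271/9)⁴ + 24*(271/9)³ + 36*(271/9)²) = 4517 + (-6 + 4*(5393580481/6561) + 24*(19902511/729) + 36*(73441/81)) = 4517 + (-6 + 21574321924/6561 + 159220088/243 + 293764/9) = 4517 + 26087378890/6561 = 26117014927/6561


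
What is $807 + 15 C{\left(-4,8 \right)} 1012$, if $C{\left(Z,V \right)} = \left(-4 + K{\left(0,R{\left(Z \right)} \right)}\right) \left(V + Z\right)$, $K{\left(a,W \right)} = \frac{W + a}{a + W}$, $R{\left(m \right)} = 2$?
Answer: $-181353$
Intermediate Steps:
$K{\left(a,W \right)} = 1$ ($K{\left(a,W \right)} = \frac{W + a}{W + a} = 1$)
$C{\left(Z,V \right)} = - 3 V - 3 Z$ ($C{\left(Z,V \right)} = \left(-4 + 1\right) \left(V + Z\right) = - 3 \left(V + Z\right) = - 3 V - 3 Z$)
$807 + 15 C{\left(-4,8 \right)} 1012 = 807 + 15 \left(\left(-3\right) 8 - -12\right) 1012 = 807 + 15 \left(-24 + 12\right) 1012 = 807 + 15 \left(-12\right) 1012 = 807 - 182160 = -181353$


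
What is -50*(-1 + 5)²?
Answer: -800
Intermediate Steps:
-50*(-1 + 5)² = -50*4² = -50*16 = -800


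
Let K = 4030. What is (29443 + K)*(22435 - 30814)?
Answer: -280470267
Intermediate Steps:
(29443 + K)*(22435 - 30814) = (29443 + 4030)*(22435 - 30814) = 33473*(-8379) = -280470267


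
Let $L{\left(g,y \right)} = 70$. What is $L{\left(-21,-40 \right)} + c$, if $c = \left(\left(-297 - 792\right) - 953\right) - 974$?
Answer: $-2946$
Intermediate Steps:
$c = -3016$ ($c = \left(\left(-297 - 792\right) - 953\right) - 974 = \left(-1089 - 953\right) - 974 = -2042 - 974 = -3016$)
$L{\left(-21,-40 \right)} + c = 70 - 3016 = -2946$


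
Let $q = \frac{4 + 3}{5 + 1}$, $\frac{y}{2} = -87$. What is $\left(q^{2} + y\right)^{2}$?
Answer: $\frac{38626225}{1296} \approx 29804.0$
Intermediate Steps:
$y = -174$ ($y = 2 \left(-87\right) = -174$)
$q = \frac{7}{6} \approx 1.1667$
$\left(q^{2} + y\right)^{2} = \left(\left(\frac{7}{6}\right)^{2} - 174\right)^{2} = \left(\frac{49}{36} - 174\right)^{2} = \left(- \frac{6215}{36}\right)^{2} = \frac{38626225}{1296}$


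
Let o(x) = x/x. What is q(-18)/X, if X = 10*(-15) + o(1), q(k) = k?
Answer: 18/149 ≈ 0.12081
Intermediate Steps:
o(x) = 1
X = -149 (X = 10*(-15) + 1 = -150 + 1 = -149)
q(-18)/X = -18/(-149) = -18*(-1/149) = 18/149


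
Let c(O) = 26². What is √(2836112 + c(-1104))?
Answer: 2*√709197 ≈ 1684.3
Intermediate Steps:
c(O) = 676
√(2836112 + c(-1104)) = √(2836112 + 676) = √2836788 = 2*√709197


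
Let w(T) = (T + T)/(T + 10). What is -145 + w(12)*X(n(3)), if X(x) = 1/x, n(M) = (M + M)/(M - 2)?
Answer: -1593/11 ≈ -144.82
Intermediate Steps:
n(M) = 2*M/(-2 + M) (n(M) = (2*M)/(-2 + M) = 2*M/(-2 + M))
w(T) = 2*T/(10 + T) (w(T) = (2*T)/(10 + T) = 2*T/(10 + T))
-145 + w(12)*X(n(3)) = -145 + (2*12/(10 + 12))/((2*3/(-2 + 3))) = -145 + (2*12/22)/((2*3/1)) = -145 + (2*12*(1/22))/((2*3*1)) = -145 + (12/11)/6 = -145 + (12/11)*(⅙) = -145 + 2/11 = -1593/11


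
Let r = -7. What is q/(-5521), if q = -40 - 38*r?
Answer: -226/5521 ≈ -0.040935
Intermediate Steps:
q = 226 (q = -40 - 38*(-7) = -40 + 266 = 226)
q/(-5521) = 226/(-5521) = 226*(-1/5521) = -226/5521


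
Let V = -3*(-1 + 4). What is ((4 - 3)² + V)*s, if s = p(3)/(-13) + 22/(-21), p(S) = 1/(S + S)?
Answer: 772/91 ≈ 8.4835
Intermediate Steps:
p(S) = 1/(2*S)
s = -193/182 (s = ((½)/3)/(-13) + 22/(-21) = ((½)*(⅓))*(-1/13) + 22*(-1/21) = (⅙)*(-1/13) - 22/21 = -1/78 - 22/21 = -193/182 ≈ -1.0604)
V = -9 (V = -3*3 = -9)
((4 - 3)² + V)*s = ((4 - 3)² - 9)*(-193/182) = (1² - 9)*(-193/182) = (1 - 9)*(-193/182) = -8*(-193/182) = 772/91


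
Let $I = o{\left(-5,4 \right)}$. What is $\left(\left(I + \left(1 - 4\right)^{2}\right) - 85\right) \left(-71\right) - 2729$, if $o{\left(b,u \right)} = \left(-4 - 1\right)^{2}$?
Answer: $892$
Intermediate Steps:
$o{\left(b,u \right)} = 25$ ($o{\left(b,u \right)} = \left(-5\right)^{2} = 25$)
$I = 25$
$\left(\left(I + \left(1 - 4\right)^{2}\right) - 85\right) \left(-71\right) - 2729 = \left(\left(25 + \left(1 - 4\right)^{2}\right) - 85\right) \left(-71\right) - 2729 = \left(\left(25 + \left(-3\right)^{2}\right) - 85\right) \left(-71\right) - 2729 = \left(\left(25 + 9\right) - 85\right) \left(-71\right) - 2729 = \left(34 - 85\right) \left(-71\right) - 2729 = \left(-51\right) \left(-71\right) - 2729 = 3621 - 2729 = 892$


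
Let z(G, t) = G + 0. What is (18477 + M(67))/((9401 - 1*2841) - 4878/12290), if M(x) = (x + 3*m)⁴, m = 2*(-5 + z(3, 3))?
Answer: 56344131790/40308761 ≈ 1397.8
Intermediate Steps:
z(G, t) = G
m = -4 (m = 2*(-5 + 3) = 2*(-2) = -4)
M(x) = (-12 + x)⁴ (M(x) = (x + 3*(-4))⁴ = (x - 12)⁴ = (-12 + x)⁴)
(18477 + M(67))/((9401 - 1*2841) - 4878/12290) = (18477 + (-12 + 67)⁴)/((9401 - 1*2841) - 4878/12290) = (18477 + 55⁴)/((9401 - 2841) - 4878*1/12290) = (18477 + 9150625)/(6560 - 2439/6145) = 9169102/(40308761/6145) = 9169102*(6145/40308761) = 56344131790/40308761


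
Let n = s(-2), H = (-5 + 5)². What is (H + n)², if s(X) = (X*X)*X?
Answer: 64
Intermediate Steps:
H = 0 (H = 0² = 0)
s(X) = X³ (s(X) = X²*X = X³)
n = -8 (n = (-2)³ = -8)
(H + n)² = (0 - 8)² = (-8)² = 64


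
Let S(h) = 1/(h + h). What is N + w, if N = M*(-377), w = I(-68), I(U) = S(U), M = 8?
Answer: -410177/136 ≈ -3016.0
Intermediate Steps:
S(h) = 1/(2*h)
I(U) = 1/(2*U)
w = -1/136 (w = (½)/(-68) = (½)*(-1/68) = -1/136 ≈ -0.0073529)
N = -3016 (N = 8*(-377) = -3016)
N + w = -3016 - 1/136 = -410177/136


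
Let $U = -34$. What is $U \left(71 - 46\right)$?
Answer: $-850$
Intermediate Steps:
$U \left(71 - 46\right) = - 34 \left(71 - 46\right) = \left(-34\right) 25 = -850$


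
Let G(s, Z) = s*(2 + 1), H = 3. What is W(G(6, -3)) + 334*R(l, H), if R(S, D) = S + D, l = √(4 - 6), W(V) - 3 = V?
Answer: 1023 + 334*I*√2 ≈ 1023.0 + 472.35*I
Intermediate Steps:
G(s, Z) = 3*s (G(s, Z) = s*3 = 3*s)
W(V) = 3 + V
l = I*√2 (l = √(-2) = I*√2 ≈ 1.4142*I)
R(S, D) = D + S
W(G(6, -3)) + 334*R(l, H) = (3 + 3*6) + 334*(3 + I*√2) = (3 + 18) + (1002 + 334*I*√2) = 21 + (1002 + 334*I*√2) = 1023 + 334*I*√2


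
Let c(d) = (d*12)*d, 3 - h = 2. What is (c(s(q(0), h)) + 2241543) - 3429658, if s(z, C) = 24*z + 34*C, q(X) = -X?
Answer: -1174243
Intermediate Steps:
h = 1 (h = 3 - 1*2 = 3 - 2 = 1)
c(d) = 12*d**2 (c(d) = (12*d)*d = 12*d**2)
(c(s(q(0), h)) + 2241543) - 3429658 = (12*(24*(-1*0) + 34*1)**2 + 2241543) - 3429658 = (12*(24*0 + 34)**2 + 2241543) - 3429658 = (12*(0 + 34)**2 + 2241543) - 3429658 = (12*34**2 + 2241543) - 3429658 = (12*1156 + 2241543) - 3429658 = (13872 + 2241543) - 3429658 = 2255415 - 3429658 = -1174243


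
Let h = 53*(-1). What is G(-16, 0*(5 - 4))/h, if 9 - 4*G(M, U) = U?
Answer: -9/212 ≈ -0.042453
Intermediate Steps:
G(M, U) = 9/4 - U/4
h = -53
G(-16, 0*(5 - 4))/h = (9/4 - 0*(5 - 4))/(-53) = (9/4 - 0)*(-1/53) = (9/4 - ¼*0)*(-1/53) = (9/4 + 0)*(-1/53) = (9/4)*(-1/53) = -9/212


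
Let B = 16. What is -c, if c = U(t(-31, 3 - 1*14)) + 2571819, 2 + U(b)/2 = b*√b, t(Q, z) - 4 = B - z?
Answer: -2571815 - 62*√31 ≈ -2.5722e+6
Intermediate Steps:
t(Q, z) = 20 - z (t(Q, z) = 4 + (16 - z) = 20 - z)
U(b) = -4 + 2*b^(3/2) (U(b) = -4 + 2*(b*√b) = -4 + 2*b^(3/2))
c = 2571815 + 62*√31 (c = (-4 + 2*(20 - (3 - 1*14))^(3/2)) + 2571819 = (-4 + 2*(20 - (3 - 14))^(3/2)) + 2571819 = (-4 + 2*(20 - 1*(-11))^(3/2)) + 2571819 = (-4 + 2*(20 + 11)^(3/2)) + 2571819 = (-4 + 2*31^(3/2)) + 2571819 = (-4 + 2*(31*√31)) + 2571819 = (-4 + 62*√31) + 2571819 = 2571815 + 62*√31 ≈ 2.5722e+6)
-c = -(2571815 + 62*√31) = -2571815 - 62*√31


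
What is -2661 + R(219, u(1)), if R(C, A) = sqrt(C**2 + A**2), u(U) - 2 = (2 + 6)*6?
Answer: -2661 + sqrt(50461) ≈ -2436.4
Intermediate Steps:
u(U) = 50 (u(U) = 2 + (2 + 6)*6 = 2 + 8*6 = 2 + 48 = 50)
R(C, A) = sqrt(A**2 + C**2)
-2661 + R(219, u(1)) = -2661 + sqrt(50**2 + 219**2) = -2661 + sqrt(2500 + 47961) = -2661 + sqrt(50461)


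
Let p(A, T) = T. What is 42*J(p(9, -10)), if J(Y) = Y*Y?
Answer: 4200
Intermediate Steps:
J(Y) = Y²
42*J(p(9, -10)) = 42*(-10)² = 42*100 = 4200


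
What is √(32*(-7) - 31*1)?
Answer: I*√255 ≈ 15.969*I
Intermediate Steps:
√(32*(-7) - 31*1) = √(-224 - 31) = √(-255) = I*√255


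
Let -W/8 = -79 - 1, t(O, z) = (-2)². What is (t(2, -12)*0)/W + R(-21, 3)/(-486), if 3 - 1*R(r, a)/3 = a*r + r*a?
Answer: -43/54 ≈ -0.79630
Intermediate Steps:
t(O, z) = 4
W = 640 (W = -8*(-79 - 1) = -8*(-80) = 640)
R(r, a) = 9 - 6*a*r (R(r, a) = 9 - 3*(a*r + r*a) = 9 - 3*(a*r + a*r) = 9 - 6*a*r)
(t(2, -12)*0)/W + R(-21, 3)/(-486) = (4*0)/640 + (9 - 6*3*(-21))/(-486) = 0*(1/640) + (9 + 378)*(-1/486) = 0 + 387*(-1/486) = 0 - 43/54 = -43/54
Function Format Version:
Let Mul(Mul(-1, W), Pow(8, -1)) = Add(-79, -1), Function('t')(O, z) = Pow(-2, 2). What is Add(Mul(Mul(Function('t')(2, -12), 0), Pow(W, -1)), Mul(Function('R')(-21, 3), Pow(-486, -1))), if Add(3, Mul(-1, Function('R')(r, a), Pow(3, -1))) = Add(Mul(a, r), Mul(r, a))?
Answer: Rational(-43, 54) ≈ -0.79630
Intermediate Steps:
Function('t')(O, z) = 4
W = 640 (W = Mul(-8, Add(-79, -1)) = Mul(-8, -80) = 640)
Function('R')(r, a) = Add(9, Mul(-6, a, r)) (Function('R')(r, a) = Add(9, Mul(-3, Add(Mul(a, r), Mul(r, a)))) = Add(9, Mul(-3, Add(Mul(a, r), Mul(a, r)))) = Add(9, Mul(-3, Mul(2, a, r))) = Add(9, Mul(-6, a, r)))
Add(Mul(Mul(Function('t')(2, -12), 0), Pow(W, -1)), Mul(Function('R')(-21, 3), Pow(-486, -1))) = Add(Mul(Mul(4, 0), Pow(640, -1)), Mul(Add(9, Mul(-6, 3, -21)), Pow(-486, -1))) = Add(Mul(0, Rational(1, 640)), Mul(Add(9, 378), Rational(-1, 486))) = Add(0, Mul(387, Rational(-1, 486))) = Add(0, Rational(-43, 54)) = Rational(-43, 54)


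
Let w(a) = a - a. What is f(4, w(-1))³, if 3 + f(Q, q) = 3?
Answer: 0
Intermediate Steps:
w(a) = 0
f(Q, q) = 0 (f(Q, q) = -3 + 3 = 0)
f(4, w(-1))³ = 0³ = 0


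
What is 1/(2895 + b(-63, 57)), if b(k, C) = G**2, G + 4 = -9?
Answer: 1/3064 ≈ 0.00032637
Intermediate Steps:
G = -13 (G = -4 - 9 = -13)
b(k, C) = 169 (b(k, C) = (-13)**2 = 169)
1/(2895 + b(-63, 57)) = 1/(2895 + 169) = 1/3064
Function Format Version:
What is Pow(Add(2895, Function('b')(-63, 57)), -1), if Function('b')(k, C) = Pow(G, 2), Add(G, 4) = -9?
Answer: Rational(1, 3064) ≈ 0.00032637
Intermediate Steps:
G = -13 (G = Add(-4, -9) = -13)
Function('b')(k, C) = 169 (Function('b')(k, C) = Pow(-13, 2) = 169)
Pow(Add(2895, Function('b')(-63, 57)), -1) = Pow(Add(2895, 169), -1) = Pow(3064, -1) = Rational(1, 3064)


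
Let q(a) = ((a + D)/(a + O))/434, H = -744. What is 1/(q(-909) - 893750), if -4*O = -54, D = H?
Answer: -129549/115784418199 ≈ -1.1189e-6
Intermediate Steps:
D = -744
O = 27/2 (O = -1/4*(-54) = 27/2 ≈ 13.500)
q(a) = (-744 + a)/(434*(27/2 + a)) (q(a) = ((a - 744)/(a + 27/2))/434 = ((-744 + a)/(27/2 + a))*(1/434) = (-744 + a)/(434*(27/2 + a)))
1/(q(-909) - 893750) = 1/((-744 - 909)/(217*(27 + 2*(-909))) - 893750) = 1/((1/217)*(-1653)/(27 - 1818) - 893750) = 1/((1/217)*(-1653)/(-1791) - 893750) = 1/((1/217)*(-1/1791)*(-1653) - 893750) = 1/(551/129549 - 893750) = 1/(-115784418199/129549) = -129549/115784418199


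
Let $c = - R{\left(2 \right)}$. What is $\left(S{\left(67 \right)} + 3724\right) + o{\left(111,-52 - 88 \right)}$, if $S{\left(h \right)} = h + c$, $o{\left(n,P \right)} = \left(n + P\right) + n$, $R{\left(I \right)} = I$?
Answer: $3871$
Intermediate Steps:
$c = -2$ ($c = \left(-1\right) 2 = -2$)
$o{\left(n,P \right)} = P + 2 n$ ($o{\left(n,P \right)} = \left(P + n\right) + n = P + 2 n$)
$S{\left(h \right)} = -2 + h$ ($S{\left(h \right)} = h - 2 = -2 + h$)
$\left(S{\left(67 \right)} + 3724\right) + o{\left(111,-52 - 88 \right)} = \left(\left(-2 + 67\right) + 3724\right) + \left(\left(-52 - 88\right) + 2 \cdot 111\right) = \left(65 + 3724\right) + \left(-140 + 222\right) = 3789 + 82 = 3871$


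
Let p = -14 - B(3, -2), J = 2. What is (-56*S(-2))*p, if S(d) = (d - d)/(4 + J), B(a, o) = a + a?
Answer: 0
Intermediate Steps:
B(a, o) = 2*a
S(d) = 0 (S(d) = (d - d)/(4 + 2) = 0/6 = 0*(1/6) = 0)
p = -20 (p = -14 - 2*3 = -14 - 1*6 = -14 - 6 = -20)
(-56*S(-2))*p = -56*0*(-20) = 0*(-20) = 0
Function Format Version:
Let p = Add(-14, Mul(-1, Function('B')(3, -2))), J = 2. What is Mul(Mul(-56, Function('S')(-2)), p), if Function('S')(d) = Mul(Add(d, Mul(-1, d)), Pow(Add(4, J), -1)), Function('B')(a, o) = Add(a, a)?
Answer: 0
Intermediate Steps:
Function('B')(a, o) = Mul(2, a)
Function('S')(d) = 0 (Function('S')(d) = Mul(Add(d, Mul(-1, d)), Pow(Add(4, 2), -1)) = Mul(0, Pow(6, -1)) = Mul(0, Rational(1, 6)) = 0)
p = -20 (p = Add(-14, Mul(-1, Mul(2, 3))) = Add(-14, Mul(-1, 6)) = Add(-14, -6) = -20)
Mul(Mul(-56, Function('S')(-2)), p) = Mul(Mul(-56, 0), -20) = Mul(0, -20) = 0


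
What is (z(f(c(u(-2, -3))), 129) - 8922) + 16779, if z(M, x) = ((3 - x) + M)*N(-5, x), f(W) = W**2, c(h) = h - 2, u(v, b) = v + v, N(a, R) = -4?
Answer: 8217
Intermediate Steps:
u(v, b) = 2*v
c(h) = -2 + h
z(M, x) = -12 - 4*M + 4*x (z(M, x) = ((3 - x) + M)*(-4) = (3 + M - x)*(-4) = -12 - 4*M + 4*x)
(z(f(c(u(-2, -3))), 129) - 8922) + 16779 = ((-12 - 4*(-2 + 2*(-2))**2 + 4*129) - 8922) + 16779 = ((-12 - 4*(-2 - 4)**2 + 516) - 8922) + 16779 = ((-12 - 4*(-6)**2 + 516) - 8922) + 16779 = ((-12 - 4*36 + 516) - 8922) + 16779 = ((-12 - 144 + 516) - 8922) + 16779 = (360 - 8922) + 16779 = -8562 + 16779 = 8217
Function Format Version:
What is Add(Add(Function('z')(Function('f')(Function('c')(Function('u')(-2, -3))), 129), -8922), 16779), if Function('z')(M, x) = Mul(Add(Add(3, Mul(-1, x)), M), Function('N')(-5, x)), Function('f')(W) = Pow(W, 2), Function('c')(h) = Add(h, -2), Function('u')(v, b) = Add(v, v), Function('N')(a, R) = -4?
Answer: 8217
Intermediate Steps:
Function('u')(v, b) = Mul(2, v)
Function('c')(h) = Add(-2, h)
Function('z')(M, x) = Add(-12, Mul(-4, M), Mul(4, x)) (Function('z')(M, x) = Mul(Add(Add(3, Mul(-1, x)), M), -4) = Mul(Add(3, M, Mul(-1, x)), -4) = Add(-12, Mul(-4, M), Mul(4, x)))
Add(Add(Function('z')(Function('f')(Function('c')(Function('u')(-2, -3))), 129), -8922), 16779) = Add(Add(Add(-12, Mul(-4, Pow(Add(-2, Mul(2, -2)), 2)), Mul(4, 129)), -8922), 16779) = Add(Add(Add(-12, Mul(-4, Pow(Add(-2, -4), 2)), 516), -8922), 16779) = Add(Add(Add(-12, Mul(-4, Pow(-6, 2)), 516), -8922), 16779) = Add(Add(Add(-12, Mul(-4, 36), 516), -8922), 16779) = Add(Add(Add(-12, -144, 516), -8922), 16779) = Add(Add(360, -8922), 16779) = Add(-8562, 16779) = 8217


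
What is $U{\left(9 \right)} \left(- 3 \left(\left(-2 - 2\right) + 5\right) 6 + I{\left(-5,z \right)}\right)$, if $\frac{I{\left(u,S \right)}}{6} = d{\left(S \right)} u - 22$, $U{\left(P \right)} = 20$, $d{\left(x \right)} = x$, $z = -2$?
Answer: $-1800$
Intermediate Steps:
$I{\left(u,S \right)} = -132 + 6 S u$ ($I{\left(u,S \right)} = 6 \left(S u - 22\right) = 6 \left(-22 + S u\right) = -132 + 6 S u$)
$U{\left(9 \right)} \left(- 3 \left(\left(-2 - 2\right) + 5\right) 6 + I{\left(-5,z \right)}\right) = 20 \left(- 3 \left(\left(-2 - 2\right) + 5\right) 6 - \left(132 + 12 \left(-5\right)\right)\right) = 20 \left(- 3 \left(-4 + 5\right) 6 + \left(-132 + 60\right)\right) = 20 \left(\left(-3\right) 1 \cdot 6 - 72\right) = 20 \left(\left(-3\right) 6 - 72\right) = 20 \left(-18 - 72\right) = 20 \left(-90\right) = -1800$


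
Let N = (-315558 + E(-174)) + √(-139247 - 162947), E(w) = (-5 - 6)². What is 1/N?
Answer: -315437/99500803163 - I*√302194/99500803163 ≈ -3.1702e-6 - 5.5248e-9*I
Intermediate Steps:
E(w) = 121 (E(w) = (-11)² = 121)
N = -315437 + I*√302194 (N = (-315558 + 121) + √(-139247 - 162947) = -315437 + √(-302194) = -315437 + I*√302194 ≈ -3.1544e+5 + 549.72*I)
1/N = 1/(-315437 + I*√302194)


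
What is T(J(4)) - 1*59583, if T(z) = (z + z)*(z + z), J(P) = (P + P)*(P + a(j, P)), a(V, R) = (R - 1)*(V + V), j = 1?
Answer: -33983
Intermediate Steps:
a(V, R) = 2*V*(-1 + R) (a(V, R) = (-1 + R)*(2*V) = 2*V*(-1 + R))
J(P) = 2*P*(-2 + 3*P) (J(P) = (P + P)*(P + 2*1*(-1 + P)) = (2*P)*(P + (-2 + 2*P)) = (2*P)*(-2 + 3*P) = 2*P*(-2 + 3*P))
T(z) = 4*z² (T(z) = (2*z)*(2*z) = 4*z²)
T(J(4)) - 1*59583 = 4*(2*4*(-2 + 3*4))² - 1*59583 = 4*(2*4*(-2 + 12))² - 59583 = 4*(2*4*10)² - 59583 = 4*80² - 59583 = 4*6400 - 59583 = 25600 - 59583 = -33983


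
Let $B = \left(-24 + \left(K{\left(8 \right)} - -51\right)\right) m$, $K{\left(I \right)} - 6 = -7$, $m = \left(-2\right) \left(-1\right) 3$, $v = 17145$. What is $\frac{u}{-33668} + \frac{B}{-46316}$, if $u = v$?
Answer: $- \frac{199835007}{389841772} \approx -0.51261$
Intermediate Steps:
$m = 6$ ($m = 2 \cdot 3 = 6$)
$K{\left(I \right)} = -1$ ($K{\left(I \right)} = 6 - 7 = -1$)
$u = 17145$
$B = 156$ ($B = \left(-24 - -50\right) 6 = \left(-24 + \left(-1 + 51\right)\right) 6 = \left(-24 + 50\right) 6 = 26 \cdot 6 = 156$)
$\frac{u}{-33668} + \frac{B}{-46316} = \frac{17145}{-33668} + \frac{156}{-46316} = 17145 \left(- \frac{1}{33668}\right) + 156 \left(- \frac{1}{46316}\right) = - \frac{17145}{33668} - \frac{39}{11579} = - \frac{199835007}{389841772}$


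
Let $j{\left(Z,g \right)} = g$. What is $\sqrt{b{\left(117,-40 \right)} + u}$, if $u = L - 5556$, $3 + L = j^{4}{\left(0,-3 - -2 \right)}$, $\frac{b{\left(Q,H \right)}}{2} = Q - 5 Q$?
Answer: $i \sqrt{6494} \approx 80.585 i$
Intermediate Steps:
$b{\left(Q,H \right)} = - 8 Q$ ($b{\left(Q,H \right)} = 2 \left(Q - 5 Q\right) = 2 \left(- 4 Q\right) = - 8 Q$)
$L = -2$ ($L = -3 + \left(-3 - -2\right)^{4} = -3 + \left(-3 + 2\right)^{4} = -3 + \left(-1\right)^{4} = -3 + 1 = -2$)
$u = -5558$ ($u = -2 - 5556 = -5558$)
$\sqrt{b{\left(117,-40 \right)} + u} = \sqrt{\left(-8\right) 117 - 5558} = \sqrt{-936 - 5558} = \sqrt{-6494} = i \sqrt{6494}$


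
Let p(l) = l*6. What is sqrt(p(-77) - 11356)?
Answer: I*sqrt(11818) ≈ 108.71*I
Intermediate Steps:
p(l) = 6*l
sqrt(p(-77) - 11356) = sqrt(6*(-77) - 11356) = sqrt(-462 - 11356) = sqrt(-11818) = I*sqrt(11818)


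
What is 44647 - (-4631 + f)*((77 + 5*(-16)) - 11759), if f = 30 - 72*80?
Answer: -121821435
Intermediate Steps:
f = -5730 (f = 30 - 5760 = -5730)
44647 - (-4631 + f)*((77 + 5*(-16)) - 11759) = 44647 - (-4631 - 5730)*((77 + 5*(-16)) - 11759) = 44647 - (-10361)*((77 - 80) - 11759) = 44647 - (-10361)*(-3 - 11759) = 44647 - (-10361)*(-11762) = 44647 - 1*121866082 = 44647 - 121866082 = -121821435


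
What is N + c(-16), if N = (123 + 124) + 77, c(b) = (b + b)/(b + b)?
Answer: 325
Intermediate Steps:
c(b) = 1 (c(b) = (2*b)/((2*b)) = (2*b)*(1/(2*b)) = 1)
N = 324 (N = 247 + 77 = 324)
N + c(-16) = 324 + 1 = 325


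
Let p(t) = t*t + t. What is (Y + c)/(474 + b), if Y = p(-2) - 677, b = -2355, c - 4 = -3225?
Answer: 3896/1881 ≈ 2.0712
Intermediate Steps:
c = -3221 (c = 4 - 3225 = -3221)
p(t) = t + t**2 (p(t) = t**2 + t = t + t**2)
Y = -675 (Y = -2*(1 - 2) - 677 = -2*(-1) - 677 = 2 - 677 = -675)
(Y + c)/(474 + b) = (-675 - 3221)/(474 - 2355) = -3896/(-1881) = -3896*(-1/1881) = 3896/1881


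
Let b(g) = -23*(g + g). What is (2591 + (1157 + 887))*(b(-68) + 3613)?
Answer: 31244535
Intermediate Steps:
b(g) = -46*g
(2591 + (1157 + 887))*(b(-68) + 3613) = (2591 + (1157 + 887))*(-46*(-68) + 3613) = (2591 + 2044)*(3128 + 3613) = 4635*6741 = 31244535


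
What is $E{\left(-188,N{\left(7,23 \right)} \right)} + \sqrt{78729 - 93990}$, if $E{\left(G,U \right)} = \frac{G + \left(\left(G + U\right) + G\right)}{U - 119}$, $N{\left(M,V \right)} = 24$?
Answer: $\frac{108}{19} + i \sqrt{15261} \approx 5.6842 + 123.54 i$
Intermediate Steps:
$E{\left(G,U \right)} = \frac{U + 3 G}{-119 + U}$ ($E{\left(G,U \right)} = \frac{G + \left(U + 2 G\right)}{-119 + U} = \frac{U + 3 G}{-119 + U}$)
$E{\left(-188,N{\left(7,23 \right)} \right)} + \sqrt{78729 - 93990} = \frac{24 + 3 \left(-188\right)}{-119 + 24} + \sqrt{78729 - 93990} = \frac{24 - 564}{-95} + \sqrt{-15261} = \left(- \frac{1}{95}\right) \left(-540\right) + i \sqrt{15261} = \frac{108}{19} + i \sqrt{15261}$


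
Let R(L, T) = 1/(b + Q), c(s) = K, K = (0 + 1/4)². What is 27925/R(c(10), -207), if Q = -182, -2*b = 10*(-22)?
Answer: -2010600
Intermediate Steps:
b = 110 (b = -5*(-22) = -½*(-220) = 110)
K = 1/16 (K = (0 + ¼)² = (¼)² = 1/16 ≈ 0.062500)
c(s) = 1/16
R(L, T) = -1/72 (R(L, T) = 1/(110 - 182) = 1/(-72) = -1/72)
27925/R(c(10), -207) = 27925/(-1/72) = 27925*(-72) = -2010600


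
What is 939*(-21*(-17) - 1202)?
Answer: -793455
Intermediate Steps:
939*(-21*(-17) - 1202) = 939*(357 - 1202) = 939*(-845) = -793455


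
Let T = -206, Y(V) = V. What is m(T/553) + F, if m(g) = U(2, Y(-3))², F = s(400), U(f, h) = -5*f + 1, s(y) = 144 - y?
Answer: -175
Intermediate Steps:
U(f, h) = 1 - 5*f
F = -256 (F = 144 - 1*400 = 144 - 400 = -256)
m(g) = 81 (m(g) = (1 - 5*2)² = (1 - 10)² = (-9)² = 81)
m(T/553) + F = 81 - 256 = -175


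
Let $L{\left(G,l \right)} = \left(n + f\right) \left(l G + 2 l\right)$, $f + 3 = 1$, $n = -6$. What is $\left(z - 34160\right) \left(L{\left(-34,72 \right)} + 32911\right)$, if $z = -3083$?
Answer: $-1912167349$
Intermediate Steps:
$f = -2$ ($f = -3 + 1 = -2$)
$L{\left(G,l \right)} = - 16 l - 8 G l$ ($L{\left(G,l \right)} = \left(-6 - 2\right) \left(l G + 2 l\right) = - 8 \left(G l + 2 l\right) = - 8 \left(2 l + G l\right) = - 16 l - 8 G l$)
$\left(z - 34160\right) \left(L{\left(-34,72 \right)} + 32911\right) = \left(-3083 - 34160\right) \left(8 \cdot 72 \left(-2 - -34\right) + 32911\right) = - 37243 \left(8 \cdot 72 \left(-2 + 34\right) + 32911\right) = - 37243 \left(8 \cdot 72 \cdot 32 + 32911\right) = - 37243 \left(18432 + 32911\right) = \left(-37243\right) 51343 = -1912167349$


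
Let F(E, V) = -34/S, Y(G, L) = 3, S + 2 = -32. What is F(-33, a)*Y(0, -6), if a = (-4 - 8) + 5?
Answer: 3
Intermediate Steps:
S = -34 (S = -2 - 32 = -34)
a = -7 (a = -12 + 5 = -7)
F(E, V) = 1 (F(E, V) = -34/(-34) = -34*(-1/34) = 1)
F(-33, a)*Y(0, -6) = 1*3 = 3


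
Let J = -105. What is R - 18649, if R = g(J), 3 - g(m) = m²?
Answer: -29671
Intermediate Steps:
g(m) = 3 - m²
R = -11022 (R = 3 - 1*(-105)² = 3 - 1*11025 = 3 - 11025 = -11022)
R - 18649 = -11022 - 18649 = -29671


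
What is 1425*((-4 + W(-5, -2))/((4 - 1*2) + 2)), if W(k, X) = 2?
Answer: -1425/2 ≈ -712.50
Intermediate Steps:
1425*((-4 + W(-5, -2))/((4 - 1*2) + 2)) = 1425*((-4 + 2)/((4 - 1*2) + 2)) = 1425*(-2/((4 - 2) + 2)) = 1425*(-2/(2 + 2)) = 1425*(-2/4) = 1425*(-2*¼) = 1425*(-½) = -1425/2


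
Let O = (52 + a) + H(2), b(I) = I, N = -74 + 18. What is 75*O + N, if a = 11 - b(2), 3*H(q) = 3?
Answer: 4594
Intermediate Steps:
H(q) = 1 (H(q) = (⅓)*3 = 1)
N = -56
a = 9 (a = 11 - 1*2 = 11 - 2 = 9)
O = 62 (O = (52 + 9) + 1 = 61 + 1 = 62)
75*O + N = 75*62 - 56 = 4650 - 56 = 4594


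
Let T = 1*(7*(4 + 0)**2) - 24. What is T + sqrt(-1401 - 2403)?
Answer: 88 + 2*I*sqrt(951) ≈ 88.0 + 61.677*I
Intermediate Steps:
T = 88 (T = 1*(7*4**2) - 24 = 1*(7*16) - 24 = 1*112 - 24 = 112 - 24 = 88)
T + sqrt(-1401 - 2403) = 88 + sqrt(-1401 - 2403) = 88 + sqrt(-3804) = 88 + 2*I*sqrt(951)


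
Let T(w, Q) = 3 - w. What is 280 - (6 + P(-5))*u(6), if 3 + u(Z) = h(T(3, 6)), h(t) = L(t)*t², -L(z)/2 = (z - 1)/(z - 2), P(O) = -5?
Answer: 283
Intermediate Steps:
L(z) = -2*(-1 + z)/(-2 + z) (L(z) = -2*(z - 1)/(z - 2) = -2*(-1 + z)/(-2 + z))
h(t) = 2*t²*(1 - t)/(-2 + t) (h(t) = (2*(1 - t)/(-2 + t))*t² = 2*t²*(1 - t)/(-2 + t))
u(Z) = -3 (u(Z) = -3 + 2*(3 - 1*3)²*(1 - (3 - 1*3))/(-2 + (3 - 1*3)) = -3 + 2*(3 - 3)²*(1 - (3 - 3))/(-2 + (3 - 3)) = -3 + 2*0²*(1 - 1*0)/(-2 + 0) = -3 + 2*0*(1 + 0)/(-2) = -3 + 2*0*(-½)*1 = -3 + 0 = -3)
280 - (6 + P(-5))*u(6) = 280 - (6 - 5)*(-3) = 280 - (-3) = 280 - 1*(-3) = 280 + 3 = 283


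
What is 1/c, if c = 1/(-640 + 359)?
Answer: -281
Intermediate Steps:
c = -1/281 (c = 1/(-281) = -1/281 ≈ -0.0035587)
1/c = 1/(-1/281) = -281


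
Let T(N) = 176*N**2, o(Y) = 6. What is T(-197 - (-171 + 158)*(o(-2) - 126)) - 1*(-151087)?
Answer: 543471711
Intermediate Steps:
T(-197 - (-171 + 158)*(o(-2) - 126)) - 1*(-151087) = 176*(-197 - (-171 + 158)*(6 - 126))**2 - 1*(-151087) = 176*(-197 - (-13)*(-120))**2 + 151087 = 176*(-197 - 1*1560)**2 + 151087 = 176*(-197 - 1560)**2 + 151087 = 176*(-1757)**2 + 151087 = 176*3087049 + 151087 = 543320624 + 151087 = 543471711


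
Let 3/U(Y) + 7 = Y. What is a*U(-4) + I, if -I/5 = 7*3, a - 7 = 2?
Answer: -1182/11 ≈ -107.45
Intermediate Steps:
a = 9 (a = 7 + 2 = 9)
I = -105 (I = -35*3 = -5*21 = -105)
U(Y) = 3/(-7 + Y)
a*U(-4) + I = 9*(3/(-7 - 4)) - 105 = 9*(3/(-11)) - 105 = 9*(3*(-1/11)) - 105 = 9*(-3/11) - 105 = -27/11 - 105 = -1182/11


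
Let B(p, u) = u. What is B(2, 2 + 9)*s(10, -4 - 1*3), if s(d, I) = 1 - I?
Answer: 88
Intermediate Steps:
B(2, 2 + 9)*s(10, -4 - 1*3) = (2 + 9)*(1 - (-4 - 1*3)) = 11*(1 - (-4 - 3)) = 11*(1 - 1*(-7)) = 11*(1 + 7) = 11*8 = 88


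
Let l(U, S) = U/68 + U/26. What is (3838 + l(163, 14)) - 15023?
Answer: -9879879/884 ≈ -11176.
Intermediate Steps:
l(U, S) = 47*U/884 (l(U, S) = U*(1/68) + U*(1/26) = U/68 + U/26 = 47*U/884)
(3838 + l(163, 14)) - 15023 = (3838 + (47/884)*163) - 15023 = (3838 + 7661/884) - 15023 = 3400453/884 - 15023 = -9879879/884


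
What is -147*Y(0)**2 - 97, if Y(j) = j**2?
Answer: -97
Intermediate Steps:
-147*Y(0)**2 - 97 = -147*(0**2)**2 - 97 = -147*0**2 - 97 = -147*0 - 97 = 0 - 97 = -97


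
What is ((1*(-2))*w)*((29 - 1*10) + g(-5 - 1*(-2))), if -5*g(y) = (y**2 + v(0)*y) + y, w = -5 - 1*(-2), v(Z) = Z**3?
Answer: 534/5 ≈ 106.80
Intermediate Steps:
w = -3 (w = -5 + 2 = -3)
g(y) = -y/5 - y**2/5 (g(y) = -((y**2 + 0**3*y) + y)/5 = -((y**2 + 0*y) + y)/5 = -((y**2 + 0) + y)/5 = -(y**2 + y)/5 = -(y + y**2)/5 = -y/5 - y**2/5)
((1*(-2))*w)*((29 - 1*10) + g(-5 - 1*(-2))) = ((1*(-2))*(-3))*((29 - 1*10) - (-5 - 1*(-2))*(1 + (-5 - 1*(-2)))/5) = (-2*(-3))*((29 - 10) - (-5 + 2)*(1 + (-5 + 2))/5) = 6*(19 - 1/5*(-3)*(1 - 3)) = 6*(19 - 1/5*(-3)*(-2)) = 6*(19 - 6/5) = 6*(89/5) = 534/5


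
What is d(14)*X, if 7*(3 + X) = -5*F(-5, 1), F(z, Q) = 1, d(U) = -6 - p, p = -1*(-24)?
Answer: 780/7 ≈ 111.43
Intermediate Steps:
p = 24
d(U) = -30 (d(U) = -6 - 1*24 = -6 - 24 = -30)
X = -26/7 (X = -3 + (-5*1)/7 = -3 + (⅐)*(-5) = -3 - 5/7 = -26/7 ≈ -3.7143)
d(14)*X = -30*(-26/7) = 780/7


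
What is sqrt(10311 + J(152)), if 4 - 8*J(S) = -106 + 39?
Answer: sqrt(165118)/4 ≈ 101.59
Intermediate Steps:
J(S) = 71/8 (J(S) = 1/2 - (-106 + 39)/8 = 1/2 - 1/8*(-67) = 1/2 + 67/8 = 71/8)
sqrt(10311 + J(152)) = sqrt(10311 + 71/8) = sqrt(82559/8) = sqrt(165118)/4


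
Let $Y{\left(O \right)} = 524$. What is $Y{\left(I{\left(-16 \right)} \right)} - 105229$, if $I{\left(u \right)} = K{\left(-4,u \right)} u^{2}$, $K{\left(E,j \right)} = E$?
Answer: $-104705$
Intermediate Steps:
$I{\left(u \right)} = - 4 u^{2}$
$Y{\left(I{\left(-16 \right)} \right)} - 105229 = 524 - 105229 = -104705$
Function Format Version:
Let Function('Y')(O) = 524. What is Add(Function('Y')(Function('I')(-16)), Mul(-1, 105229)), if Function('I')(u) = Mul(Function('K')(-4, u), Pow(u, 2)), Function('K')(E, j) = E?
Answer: -104705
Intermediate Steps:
Function('I')(u) = Mul(-4, Pow(u, 2))
Add(Function('Y')(Function('I')(-16)), Mul(-1, 105229)) = Add(524, Mul(-1, 105229)) = Add(524, -105229) = -104705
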